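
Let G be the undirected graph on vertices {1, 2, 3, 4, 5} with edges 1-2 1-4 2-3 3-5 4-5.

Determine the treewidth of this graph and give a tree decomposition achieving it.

The largest bag has 3 vertices, giving width 2; this decomposition certifies tw(G) ≤ 2. Since 2–3–5–4–1–2 is a cycle in G, G is not acyclic. Forests are exactly the graphs of treewidth ≤ 1, so tw(G) ≥ 2. Therefore the treewidth is 2.

Treewidth 2.
One optimal decomposition is:
Bags: B1 = {2, 3, 5}  B2 = {2, 4, 5}  B3 = {1, 2, 4}
Tree: B1–B2, B2–B3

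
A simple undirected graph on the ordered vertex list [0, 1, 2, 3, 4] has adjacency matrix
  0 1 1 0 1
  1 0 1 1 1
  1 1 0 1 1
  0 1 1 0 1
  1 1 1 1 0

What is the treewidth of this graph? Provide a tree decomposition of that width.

Every bag has size at most 4, so the width is 4 − 1 = 3 and tw(G) ≤ 3. On the other hand G contains the 4-clique {0, 1, 2, 4}. A clique must lie in a single bag of any decomposition, so no decomposition can have width below 3. Hence tw(G) = 3 exactly.

Treewidth 3.
One optimal decomposition is:
Bags: B1 = {0, 1, 2, 4}  B2 = {1, 2, 3, 4}
Tree: B1–B2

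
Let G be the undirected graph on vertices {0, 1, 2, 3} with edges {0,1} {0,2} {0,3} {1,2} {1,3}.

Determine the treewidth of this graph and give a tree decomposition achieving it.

Treewidth 2.
One optimal decomposition is:
Bags: B1 = {0, 1, 2}  B2 = {0, 1, 3}
Tree: B1–B2

Every bag has size at most 3, so the width is 3 − 1 = 2 and tw(G) ≤ 2. Conversely, {0, 1, 2} is a clique of size 3, and the vertices of any clique must share a bag in every tree decomposition; so some bag has ≥ 3 vertices and tw(G) ≥ 2. Combining the bounds, tw(G) = 2.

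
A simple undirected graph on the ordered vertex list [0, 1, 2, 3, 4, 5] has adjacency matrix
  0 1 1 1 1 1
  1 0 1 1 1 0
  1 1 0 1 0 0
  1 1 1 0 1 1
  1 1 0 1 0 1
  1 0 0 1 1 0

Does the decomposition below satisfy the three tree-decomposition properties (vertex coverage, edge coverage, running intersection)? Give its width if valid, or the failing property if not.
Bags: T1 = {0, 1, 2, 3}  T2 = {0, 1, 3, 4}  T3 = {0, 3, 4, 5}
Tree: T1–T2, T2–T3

Vertex coverage: the bags together contain {0, 1, 2, 3, 4, 5}, the full vertex set. Edge coverage: each edge of G has both endpoints in at least one bag. Running intersection: for every vertex, the bags containing it form a connected subtree. All three properties hold, so this is a valid tree decomposition of width max|bag| − 1 = 3, and hence tw(G) ≤ 3.

Yes; width 3.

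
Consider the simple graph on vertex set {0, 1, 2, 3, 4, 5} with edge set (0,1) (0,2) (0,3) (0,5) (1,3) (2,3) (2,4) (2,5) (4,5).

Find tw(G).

A width-2 tree decomposition is:
Bags: B1 = {0, 2, 5}  B2 = {0, 2, 3}  B3 = {2, 4, 5}  B4 = {0, 1, 3}
Tree: B1–B2, B1–B3, B2–B4
Each bag holds 3 vertices, so the decomposition has width 2, which upper-bounds the treewidth. On the other hand G contains the 3-clique {0, 1, 3}. A clique must lie in a single bag of any decomposition, so no decomposition can have width below 2. Therefore the treewidth is 2.

2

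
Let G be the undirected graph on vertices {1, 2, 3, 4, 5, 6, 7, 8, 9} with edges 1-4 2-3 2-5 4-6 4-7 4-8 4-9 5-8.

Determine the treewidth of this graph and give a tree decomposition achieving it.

Treewidth 1.
One optimal decomposition is:
Bags: B1 = {4, 8}  B2 = {5, 8}  B3 = {2, 5}  B4 = {4, 6}  B5 = {4, 9}  B6 = {1, 4}  B7 = {4, 7}  B8 = {2, 3}
Tree: B1–B2, B2–B3, B1–B4, B4–B5, B1–B6, B1–B7, B3–B8

Each bag holds 2 vertices, so the decomposition has width 1, which upper-bounds the treewidth. Any graph with an edge has treewidth ≥ 1, and G has the edge 4–8. Combining the bounds, tw(G) = 1.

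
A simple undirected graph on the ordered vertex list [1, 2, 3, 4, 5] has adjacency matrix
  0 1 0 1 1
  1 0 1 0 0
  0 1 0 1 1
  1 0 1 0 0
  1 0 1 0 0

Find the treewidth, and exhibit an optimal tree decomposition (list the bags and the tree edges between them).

Treewidth 2.
One optimal decomposition is:
Bags: B1 = {1, 3, 4}  B2 = {1, 2, 3}  B3 = {1, 3, 5}
Tree: B1–B2, B2–B3

The largest bag has 3 vertices, giving width 2; this decomposition certifies tw(G) ≤ 2. The edges 4–3–2–1–4 form a cycle, so G is not a tree and its treewidth is at least 2. Hence tw(G) = 2 exactly.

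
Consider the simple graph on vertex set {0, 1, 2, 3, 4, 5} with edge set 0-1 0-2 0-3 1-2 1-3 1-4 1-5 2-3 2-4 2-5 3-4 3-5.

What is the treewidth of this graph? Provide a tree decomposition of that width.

Treewidth 3.
One optimal decomposition is:
Bags: B1 = {0, 1, 2, 3}  B2 = {1, 2, 3, 5}  B3 = {1, 2, 3, 4}
Tree: B1–B2, B1–B3

Every bag has size at most 4, so the width is 4 − 1 = 3 and tw(G) ≤ 3. On the other hand G contains the 4-clique {0, 1, 2, 3}. A clique must lie in a single bag of any decomposition, so no decomposition can have width below 3. Combining the bounds, tw(G) = 3.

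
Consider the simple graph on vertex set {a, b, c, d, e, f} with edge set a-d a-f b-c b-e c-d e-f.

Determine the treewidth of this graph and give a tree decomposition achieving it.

Every bag has size at most 3, so the width is 3 − 1 = 2 and tw(G) ≤ 2. For the lower bound, G contains the cycle d–c–b–e–f–a–d, so G is not a forest; only forests have treewidth ≤ 1, hence tw(G) ≥ 2. The upper and lower bounds meet at 2, so that is the treewidth.

Treewidth 2.
Bags: B1 = {b, c, d}  B2 = {b, d, e}  B3 = {d, e, f}  B4 = {a, d, f}
Tree: B1–B2, B2–B3, B3–B4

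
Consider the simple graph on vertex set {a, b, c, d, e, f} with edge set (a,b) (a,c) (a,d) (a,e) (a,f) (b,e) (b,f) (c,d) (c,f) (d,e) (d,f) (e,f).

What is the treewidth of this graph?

3

A width-3 tree decomposition is:
Bags: B1 = {a, d, e, f}  B2 = {a, c, d, f}  B3 = {a, b, e, f}
Tree: B1–B2, B1–B3
The largest bag has 4 vertices, giving width 3; this decomposition certifies tw(G) ≤ 3. Conversely, {a, d, e, f} is a clique of size 4, and the vertices of any clique must share a bag in every tree decomposition; so some bag has ≥ 4 vertices and tw(G) ≥ 3. The upper and lower bounds meet at 3, so that is the treewidth.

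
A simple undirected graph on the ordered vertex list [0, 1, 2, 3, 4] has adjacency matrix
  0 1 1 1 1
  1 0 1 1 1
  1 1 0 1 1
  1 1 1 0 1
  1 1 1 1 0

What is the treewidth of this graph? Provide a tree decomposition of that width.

A single bag containing all 5 vertices is trivially a valid decomposition of width 4. For the lower bound, the 5 vertices {0, 1, 2, 3, 4} are pairwise adjacent, and any tree decomposition puts a clique entirely inside one bag — forcing width ≥ 4. The upper and lower bounds meet at 4, so that is the treewidth.

Treewidth 4.
One optimal decomposition is:
Bags: B1 = {0, 1, 2, 3, 4}
Tree: (single bag)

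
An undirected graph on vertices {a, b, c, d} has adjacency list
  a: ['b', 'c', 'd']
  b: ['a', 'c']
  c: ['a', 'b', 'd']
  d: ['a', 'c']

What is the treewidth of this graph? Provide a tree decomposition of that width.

Treewidth 2.
One optimal decomposition is:
Bags: B1 = {a, b, c}  B2 = {a, c, d}
Tree: B1–B2

The largest bag has 3 vertices, giving width 2; this decomposition certifies tw(G) ≤ 2. On the other hand G contains the 3-clique {a, c, d}. A clique must lie in a single bag of any decomposition, so no decomposition can have width below 2. The upper and lower bounds meet at 2, so that is the treewidth.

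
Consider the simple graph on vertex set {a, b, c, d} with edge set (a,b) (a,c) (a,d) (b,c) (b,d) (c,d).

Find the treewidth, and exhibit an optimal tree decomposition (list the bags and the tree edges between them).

A single bag containing all 4 vertices is trivially a valid decomposition of width 3. On the other hand G contains the 4-clique {a, b, c, d}. A clique must lie in a single bag of any decomposition, so no decomposition can have width below 3. Combining the bounds, tw(G) = 3.

Treewidth 3.
Bags: B1 = {a, b, c, d}
Tree: (single bag)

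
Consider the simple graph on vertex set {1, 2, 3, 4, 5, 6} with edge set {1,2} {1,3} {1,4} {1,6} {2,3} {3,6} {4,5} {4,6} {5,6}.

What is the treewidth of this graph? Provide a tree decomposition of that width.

Treewidth 2.
Bags: B1 = {1, 3, 6}  B2 = {1, 2, 3}  B3 = {1, 4, 6}  B4 = {4, 5, 6}
Tree: B1–B2, B1–B3, B3–B4

The largest bag has 3 vertices, giving width 2; this decomposition certifies tw(G) ≤ 2. On the other hand G contains the 3-clique {1, 2, 3}. A clique must lie in a single bag of any decomposition, so no decomposition can have width below 2. The upper and lower bounds meet at 2, so that is the treewidth.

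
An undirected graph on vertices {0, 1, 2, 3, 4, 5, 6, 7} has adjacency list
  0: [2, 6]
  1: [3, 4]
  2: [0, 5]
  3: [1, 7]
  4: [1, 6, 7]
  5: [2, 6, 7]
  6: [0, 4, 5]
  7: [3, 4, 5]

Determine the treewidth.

2

A width-2 tree decomposition is:
Bags: B1 = {1, 3, 4}  B2 = {3, 4, 7}  B3 = {4, 6, 7}  B4 = {5, 6, 7}  B5 = {0, 5, 6}  B6 = {0, 2, 5}
Tree: B1–B2, B2–B3, B3–B4, B4–B5, B5–B6
Each bag holds 3 vertices, so the decomposition has width 2, which upper-bounds the treewidth. The edges 1–3–7–4–1 form a cycle, so G is not a tree and its treewidth is at least 2. Combining the bounds, tw(G) = 2.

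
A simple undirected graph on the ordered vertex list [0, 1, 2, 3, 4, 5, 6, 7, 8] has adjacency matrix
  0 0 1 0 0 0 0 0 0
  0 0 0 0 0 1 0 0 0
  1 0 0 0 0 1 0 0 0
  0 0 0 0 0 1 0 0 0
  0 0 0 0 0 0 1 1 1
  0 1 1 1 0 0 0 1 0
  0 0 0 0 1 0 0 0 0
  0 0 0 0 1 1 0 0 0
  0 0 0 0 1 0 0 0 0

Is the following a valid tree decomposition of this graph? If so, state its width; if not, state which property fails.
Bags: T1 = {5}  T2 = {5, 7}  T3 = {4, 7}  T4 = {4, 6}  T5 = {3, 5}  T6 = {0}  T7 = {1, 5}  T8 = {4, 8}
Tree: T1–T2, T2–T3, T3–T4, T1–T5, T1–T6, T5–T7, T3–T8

A tree decomposition must satisfy three properties: every vertex lies in some bag; for every edge, both endpoints lie together in some bag; and for every vertex, the bags containing it form a connected subtree. Here vertex 2 appears in no bag, so the decomposition is invalid.

No — vertex 2 appears in no bag.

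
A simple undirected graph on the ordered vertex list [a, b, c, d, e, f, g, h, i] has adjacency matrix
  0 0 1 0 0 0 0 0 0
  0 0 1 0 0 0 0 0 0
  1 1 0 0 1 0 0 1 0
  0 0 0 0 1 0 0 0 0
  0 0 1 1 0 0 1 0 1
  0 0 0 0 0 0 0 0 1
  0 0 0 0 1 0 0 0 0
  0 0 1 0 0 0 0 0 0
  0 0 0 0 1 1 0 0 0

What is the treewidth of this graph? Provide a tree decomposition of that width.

The largest bag has 2 vertices, giving width 1; this decomposition certifies tw(G) ≤ 1. Since G has at least one edge (e.g. e–c), it is not an edgeless graph, so tw(G) ≥ 1. Therefore the treewidth is 1.

Treewidth 1.
One optimal decomposition is:
Bags: B1 = {c, e}  B2 = {d, e}  B3 = {a, c}  B4 = {e, i}  B5 = {b, c}  B6 = {e, g}  B7 = {f, i}  B8 = {c, h}
Tree: B1–B2, B1–B3, B1–B4, B3–B5, B2–B6, B4–B7, B3–B8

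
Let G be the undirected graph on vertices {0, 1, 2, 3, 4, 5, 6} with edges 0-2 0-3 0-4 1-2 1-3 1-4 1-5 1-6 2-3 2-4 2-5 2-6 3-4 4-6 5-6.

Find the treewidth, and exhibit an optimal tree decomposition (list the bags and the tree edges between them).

Each bag holds 4 vertices, so the decomposition has width 3, which upper-bounds the treewidth. On the other hand G contains the 4-clique {0, 2, 3, 4}. A clique must lie in a single bag of any decomposition, so no decomposition can have width below 3. Hence tw(G) = 3 exactly.

Treewidth 3.
Bags: B1 = {1, 2, 3, 4}  B2 = {1, 2, 4, 6}  B3 = {0, 2, 3, 4}  B4 = {1, 2, 5, 6}
Tree: B1–B2, B1–B3, B2–B4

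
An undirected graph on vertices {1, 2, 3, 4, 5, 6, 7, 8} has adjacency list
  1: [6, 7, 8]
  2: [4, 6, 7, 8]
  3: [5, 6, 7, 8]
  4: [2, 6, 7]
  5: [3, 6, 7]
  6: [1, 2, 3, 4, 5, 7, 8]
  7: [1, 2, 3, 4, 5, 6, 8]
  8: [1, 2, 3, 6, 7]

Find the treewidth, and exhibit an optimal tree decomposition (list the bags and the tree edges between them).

Treewidth 3.
One optimal decomposition is:
Bags: B1 = {3, 6, 7, 8}  B2 = {2, 6, 7, 8}  B3 = {3, 5, 6, 7}  B4 = {2, 4, 6, 7}  B5 = {1, 6, 7, 8}
Tree: B1–B2, B1–B3, B2–B4, B1–B5

Every bag has size at most 4, so the width is 4 − 1 = 3 and tw(G) ≤ 3. For the lower bound, the 4 vertices {1, 6, 7, 8} are pairwise adjacent, and any tree decomposition puts a clique entirely inside one bag — forcing width ≥ 3. Combining the bounds, tw(G) = 3.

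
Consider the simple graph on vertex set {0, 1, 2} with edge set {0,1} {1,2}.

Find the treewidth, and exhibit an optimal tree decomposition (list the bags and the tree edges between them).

Every bag has size at most 2, so the width is 2 − 1 = 1 and tw(G) ≤ 1. Any graph with an edge has treewidth ≥ 1, and G has the edge 0–1. Hence tw(G) = 1 exactly.

Treewidth 1.
Bags: B1 = {0, 1}  B2 = {1, 2}
Tree: B1–B2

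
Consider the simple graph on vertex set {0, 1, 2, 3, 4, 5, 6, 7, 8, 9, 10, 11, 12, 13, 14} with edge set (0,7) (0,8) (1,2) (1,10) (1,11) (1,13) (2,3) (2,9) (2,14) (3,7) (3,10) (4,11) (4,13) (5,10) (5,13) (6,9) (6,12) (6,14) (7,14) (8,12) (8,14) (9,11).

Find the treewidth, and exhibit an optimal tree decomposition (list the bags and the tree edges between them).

Treewidth 3.
One such decomposition:
Bags: B1 = {0, 7, 8, 12}  B2 = {7, 8, 12, 14}  B3 = {6, 7, 12, 14}  B4 = {3, 6, 7, 14}  B5 = {2, 3, 6, 14}  B6 = {2, 3, 6, 9}  B7 = {2, 3, 9, 10}  B8 = {1, 2, 9, 10}  B9 = {1, 9, 10, 11}  B10 = {1, 5, 10, 11}  B11 = {1, 5, 11, 13}  B12 = {4, 5, 11, 13}
Tree: B1–B2, B2–B3, B3–B4, B4–B5, B5–B6, B6–B7, B7–B8, B8–B9, B9–B10, B10–B11, B11–B12

Each bag holds 4 vertices, so the decomposition has width 3, which upper-bounds the treewidth. For the lower bound: the 4 vertex sets {0,8,12}, {7}, {14}, {2,3,6,9} are disjoint, each induces a connected subgraph, and every pair is joined by at least one edge of G. Contracting each set to a single vertex therefore yields K_{4} as a minor, and since treewidth is minor-monotone, tw(G) ≥ tw(K_{4}) = 3. The upper and lower bounds meet at 3, so that is the treewidth.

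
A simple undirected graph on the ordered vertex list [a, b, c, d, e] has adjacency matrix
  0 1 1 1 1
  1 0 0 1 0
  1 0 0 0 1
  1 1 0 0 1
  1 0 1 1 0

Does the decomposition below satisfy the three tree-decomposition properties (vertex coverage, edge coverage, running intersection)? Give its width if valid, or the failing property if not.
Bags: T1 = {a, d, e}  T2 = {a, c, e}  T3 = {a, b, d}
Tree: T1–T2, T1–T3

Checking the three conditions: (i) the bags cover all of {a, b, c, d, e}; (ii) for each edge, some bag contains both endpoints; (iii) the bags containing any fixed vertex form a subtree. All hold, so the decomposition is valid with width 3 − 1 = 2.

Yes; width 2.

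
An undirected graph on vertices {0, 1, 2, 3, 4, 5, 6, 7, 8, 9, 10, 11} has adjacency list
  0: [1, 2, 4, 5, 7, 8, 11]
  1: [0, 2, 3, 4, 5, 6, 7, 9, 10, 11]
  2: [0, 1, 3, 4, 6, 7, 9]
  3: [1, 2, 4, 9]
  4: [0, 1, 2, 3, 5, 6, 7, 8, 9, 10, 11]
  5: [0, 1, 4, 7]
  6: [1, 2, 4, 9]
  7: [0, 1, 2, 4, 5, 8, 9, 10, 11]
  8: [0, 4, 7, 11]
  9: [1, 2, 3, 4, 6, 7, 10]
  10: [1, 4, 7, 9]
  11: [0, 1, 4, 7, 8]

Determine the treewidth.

4

A width-4 tree decomposition is:
Bags: B1 = {0, 1, 2, 4, 7}  B2 = {1, 2, 4, 7, 9}  B3 = {1, 4, 7, 9, 10}  B4 = {1, 2, 4, 6, 9}  B5 = {1, 2, 3, 4, 9}  B6 = {0, 1, 4, 7, 11}  B7 = {0, 1, 4, 5, 7}  B8 = {0, 4, 7, 8, 11}
Tree: B1–B2, B2–B3, B2–B4, B4–B5, B1–B6, B1–B7, B6–B8
The largest bag has 5 vertices, giving width 4; this decomposition certifies tw(G) ≤ 4. On the other hand G contains the 5-clique {0, 4, 7, 8, 11}. A clique must lie in a single bag of any decomposition, so no decomposition can have width below 4. Hence tw(G) = 4 exactly.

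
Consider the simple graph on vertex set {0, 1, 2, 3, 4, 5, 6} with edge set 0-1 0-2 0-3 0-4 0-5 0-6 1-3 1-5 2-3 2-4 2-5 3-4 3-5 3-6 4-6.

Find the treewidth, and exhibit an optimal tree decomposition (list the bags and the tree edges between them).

The largest bag has 4 vertices, giving width 3; this decomposition certifies tw(G) ≤ 3. On the other hand G contains the 4-clique {0, 1, 3, 5}. A clique must lie in a single bag of any decomposition, so no decomposition can have width below 3. Hence tw(G) = 3 exactly.

Treewidth 3.
One optimal decomposition is:
Bags: B1 = {0, 3, 4, 6}  B2 = {0, 2, 3, 4}  B3 = {0, 2, 3, 5}  B4 = {0, 1, 3, 5}
Tree: B1–B2, B2–B3, B3–B4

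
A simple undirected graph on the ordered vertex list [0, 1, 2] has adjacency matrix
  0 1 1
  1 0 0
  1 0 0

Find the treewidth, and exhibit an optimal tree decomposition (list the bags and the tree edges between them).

Treewidth 1.
One such decomposition:
Bags: B1 = {0, 2}  B2 = {0, 1}
Tree: B1–B2

The largest bag has 2 vertices, giving width 1; this decomposition certifies tw(G) ≤ 1. Since G has at least one edge (e.g. 0–2), it is not an edgeless graph, so tw(G) ≥ 1. Therefore the treewidth is 1.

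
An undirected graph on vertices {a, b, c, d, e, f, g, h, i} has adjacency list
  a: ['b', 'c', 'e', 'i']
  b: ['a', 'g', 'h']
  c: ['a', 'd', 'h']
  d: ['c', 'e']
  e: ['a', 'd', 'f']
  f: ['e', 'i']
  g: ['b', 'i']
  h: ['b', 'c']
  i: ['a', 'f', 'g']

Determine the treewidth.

A width-3 tree decomposition is:
Bags: B1 = {b, f, g, i}  B2 = {a, b, f, i}  B3 = {a, b, e, f}  B4 = {a, b, e, h}  B5 = {a, c, e, h}  B6 = {c, d, e, h}
Tree: B1–B2, B2–B3, B3–B4, B4–B5, B5–B6
The largest bag has 4 vertices, giving width 3; this decomposition certifies tw(G) ≤ 3. For the lower bound: the 4 vertex sets {f,g,i}, {b}, {a}, {c,d,e,h} are disjoint, each induces a connected subgraph, and every pair is joined by at least one edge of G. Contracting each set to a single vertex therefore yields K_{4} as a minor, and since treewidth is minor-monotone, tw(G) ≥ tw(K_{4}) = 3. The upper and lower bounds meet at 3, so that is the treewidth.

3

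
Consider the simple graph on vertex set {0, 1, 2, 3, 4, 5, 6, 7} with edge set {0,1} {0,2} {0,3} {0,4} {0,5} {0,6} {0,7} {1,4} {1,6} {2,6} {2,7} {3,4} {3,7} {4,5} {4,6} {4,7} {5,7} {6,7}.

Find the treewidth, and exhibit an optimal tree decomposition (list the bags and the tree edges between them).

Treewidth 3.
One such decomposition:
Bags: B1 = {0, 1, 4, 6}  B2 = {0, 4, 6, 7}  B3 = {0, 3, 4, 7}  B4 = {0, 4, 5, 7}  B5 = {0, 2, 6, 7}
Tree: B1–B2, B2–B3, B2–B4, B2–B5

Every bag has size at most 4, so the width is 4 − 1 = 3 and tw(G) ≤ 3. Conversely, {0, 2, 6, 7} is a clique of size 4, and the vertices of any clique must share a bag in every tree decomposition; so some bag has ≥ 4 vertices and tw(G) ≥ 3. Hence tw(G) = 3 exactly.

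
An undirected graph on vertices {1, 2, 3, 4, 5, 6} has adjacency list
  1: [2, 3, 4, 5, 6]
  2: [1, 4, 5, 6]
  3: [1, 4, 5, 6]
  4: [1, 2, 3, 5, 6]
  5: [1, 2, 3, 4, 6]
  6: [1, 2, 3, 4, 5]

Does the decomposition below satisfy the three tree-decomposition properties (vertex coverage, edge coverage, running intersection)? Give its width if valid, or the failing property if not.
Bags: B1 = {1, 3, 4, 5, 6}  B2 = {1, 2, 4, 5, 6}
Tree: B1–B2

Yes; width 4.

Every vertex of G appears in some bag (union = {1, 2, 3, 4, 5, 6}); every edge is covered by a bag; and for each vertex v the set of bags containing v is connected in the bag tree. The decomposition is therefore valid. The largest bag has 5 vertices, so the width is 4.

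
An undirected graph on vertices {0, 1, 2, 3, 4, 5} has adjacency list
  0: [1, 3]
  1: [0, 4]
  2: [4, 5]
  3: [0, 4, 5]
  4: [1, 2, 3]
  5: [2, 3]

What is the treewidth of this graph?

2

A width-2 tree decomposition is:
Bags: B1 = {2, 4, 5}  B2 = {3, 4, 5}  B3 = {1, 3, 4}  B4 = {0, 1, 3}
Tree: B1–B2, B2–B3, B3–B4
The largest bag has 3 vertices, giving width 2; this decomposition certifies tw(G) ≤ 2. For the lower bound, G contains the cycle 2–5–3–4–2, so G is not a forest; only forests have treewidth ≤ 1, hence tw(G) ≥ 2. Hence tw(G) = 2 exactly.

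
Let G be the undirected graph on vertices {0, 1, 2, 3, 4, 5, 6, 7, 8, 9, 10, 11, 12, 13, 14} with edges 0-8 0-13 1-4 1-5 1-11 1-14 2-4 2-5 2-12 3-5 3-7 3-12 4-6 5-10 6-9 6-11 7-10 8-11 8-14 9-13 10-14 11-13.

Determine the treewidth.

3

A width-3 tree decomposition is:
Bags: B1 = {0, 6, 9, 13}  B2 = {0, 6, 11, 13}  B3 = {0, 6, 8, 11}  B4 = {4, 6, 8, 11}  B5 = {1, 4, 8, 11}  B6 = {1, 4, 8, 14}  B7 = {1, 2, 4, 14}  B8 = {1, 2, 5, 14}  B9 = {2, 5, 10, 14}  B10 = {2, 5, 10, 12}  B11 = {3, 5, 10, 12}  B12 = {3, 7, 10, 12}
Tree: B1–B2, B2–B3, B3–B4, B4–B5, B5–B6, B6–B7, B7–B8, B8–B9, B9–B10, B10–B11, B11–B12
The largest bag has 4 vertices, giving width 3; this decomposition certifies tw(G) ≤ 3. For the lower bound: the 4 vertex sets {0,9,13}, {6}, {11}, {1,4,8,14} are disjoint, each induces a connected subgraph, and every pair is joined by at least one edge of G. Contracting each set to a single vertex therefore yields K_{4} as a minor, and since treewidth is minor-monotone, tw(G) ≥ tw(K_{4}) = 3. The upper and lower bounds meet at 3, so that is the treewidth.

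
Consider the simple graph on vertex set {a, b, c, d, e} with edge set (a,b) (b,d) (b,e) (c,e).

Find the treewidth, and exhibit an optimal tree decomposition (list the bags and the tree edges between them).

Treewidth 1.
One optimal decomposition is:
Bags: B1 = {c, e}  B2 = {b, e}  B3 = {b, d}  B4 = {a, b}
Tree: B1–B2, B2–B3, B2–B4

Every bag has size at most 2, so the width is 2 − 1 = 1 and tw(G) ≤ 1. Any graph with an edge has treewidth ≥ 1, and G has the edge e–c. Combining the bounds, tw(G) = 1.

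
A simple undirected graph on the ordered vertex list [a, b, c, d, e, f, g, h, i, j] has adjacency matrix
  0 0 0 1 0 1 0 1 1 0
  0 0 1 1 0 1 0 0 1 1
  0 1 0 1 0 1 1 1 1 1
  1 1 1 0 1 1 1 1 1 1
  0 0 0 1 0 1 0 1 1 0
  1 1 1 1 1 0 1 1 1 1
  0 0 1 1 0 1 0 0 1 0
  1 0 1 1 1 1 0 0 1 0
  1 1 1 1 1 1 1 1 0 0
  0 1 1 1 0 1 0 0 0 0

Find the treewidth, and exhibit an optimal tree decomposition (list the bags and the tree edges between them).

Treewidth 4.
One optimal decomposition is:
Bags: B1 = {d, e, f, h, i}  B2 = {a, d, f, h, i}  B3 = {c, d, f, h, i}  B4 = {c, d, f, g, i}  B5 = {b, c, d, f, i}  B6 = {b, c, d, f, j}
Tree: B1–B2, B2–B3, B3–B4, B3–B5, B5–B6

Every bag has size at most 5, so the width is 5 − 1 = 4 and tw(G) ≤ 4. On the other hand G contains the 5-clique {b, c, d, f, j}. A clique must lie in a single bag of any decomposition, so no decomposition can have width below 4. Combining the bounds, tw(G) = 4.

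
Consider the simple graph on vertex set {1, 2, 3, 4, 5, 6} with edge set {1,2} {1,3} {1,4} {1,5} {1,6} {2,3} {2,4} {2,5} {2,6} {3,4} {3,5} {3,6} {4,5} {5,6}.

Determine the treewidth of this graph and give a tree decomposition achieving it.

Treewidth 4.
One optimal decomposition is:
Bags: B1 = {1, 2, 3, 5, 6}  B2 = {1, 2, 3, 4, 5}
Tree: B1–B2

Each bag holds 5 vertices, so the decomposition has width 4, which upper-bounds the treewidth. For the lower bound, the 5 vertices {1, 2, 3, 4, 5} are pairwise adjacent, and any tree decomposition puts a clique entirely inside one bag — forcing width ≥ 4. The upper and lower bounds meet at 4, so that is the treewidth.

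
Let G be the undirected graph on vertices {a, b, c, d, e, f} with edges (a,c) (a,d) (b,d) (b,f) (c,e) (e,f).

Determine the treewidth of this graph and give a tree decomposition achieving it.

The largest bag has 3 vertices, giving width 2; this decomposition certifies tw(G) ≤ 2. For the lower bound, G contains the cycle a–d–b–f–e–c–a, so G is not a forest; only forests have treewidth ≤ 1, hence tw(G) ≥ 2. Therefore the treewidth is 2.

Treewidth 2.
Bags: B1 = {a, b, d}  B2 = {a, b, f}  B3 = {a, e, f}  B4 = {a, c, e}
Tree: B1–B2, B2–B3, B3–B4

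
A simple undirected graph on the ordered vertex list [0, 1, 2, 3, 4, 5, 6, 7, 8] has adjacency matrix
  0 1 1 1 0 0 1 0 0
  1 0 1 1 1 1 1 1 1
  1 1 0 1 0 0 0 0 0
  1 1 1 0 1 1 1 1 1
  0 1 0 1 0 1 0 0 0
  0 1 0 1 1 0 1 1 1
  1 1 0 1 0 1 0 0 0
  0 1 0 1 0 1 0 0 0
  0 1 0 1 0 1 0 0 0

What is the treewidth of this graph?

A width-3 tree decomposition is:
Bags: B1 = {1, 3, 5, 7}  B2 = {1, 3, 5, 6}  B3 = {1, 3, 5, 8}  B4 = {0, 1, 3, 6}  B5 = {1, 3, 4, 5}  B6 = {0, 1, 2, 3}
Tree: B1–B2, B2–B3, B2–B4, B3–B5, B4–B6
Each bag holds 4 vertices, so the decomposition has width 3, which upper-bounds the treewidth. On the other hand G contains the 4-clique {0, 1, 2, 3}. A clique must lie in a single bag of any decomposition, so no decomposition can have width below 3. Hence tw(G) = 3 exactly.

3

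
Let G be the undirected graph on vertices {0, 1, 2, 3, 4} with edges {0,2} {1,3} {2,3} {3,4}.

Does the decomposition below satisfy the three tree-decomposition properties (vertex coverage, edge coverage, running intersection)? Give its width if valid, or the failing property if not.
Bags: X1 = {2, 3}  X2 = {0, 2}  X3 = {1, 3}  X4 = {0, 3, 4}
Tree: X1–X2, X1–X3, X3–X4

A tree decomposition must satisfy three properties: every vertex lies in some bag; for every edge, both endpoints lie together in some bag; and for every vertex, the bags containing it form a connected subtree. Here bags containing vertex 0 are not connected in the tree, so the decomposition is invalid.

No — bags containing vertex 0 are not connected in the tree.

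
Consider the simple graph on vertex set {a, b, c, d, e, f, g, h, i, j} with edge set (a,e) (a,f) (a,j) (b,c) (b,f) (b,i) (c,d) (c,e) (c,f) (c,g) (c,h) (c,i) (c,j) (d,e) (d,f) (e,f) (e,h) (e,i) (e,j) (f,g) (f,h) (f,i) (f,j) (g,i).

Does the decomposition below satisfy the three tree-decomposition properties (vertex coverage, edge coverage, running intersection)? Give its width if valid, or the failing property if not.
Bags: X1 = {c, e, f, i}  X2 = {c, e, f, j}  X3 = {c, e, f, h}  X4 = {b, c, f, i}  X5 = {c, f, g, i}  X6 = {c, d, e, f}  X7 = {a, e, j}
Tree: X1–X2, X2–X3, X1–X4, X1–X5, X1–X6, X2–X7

A tree decomposition must satisfy three properties: every vertex lies in some bag; for every edge, both endpoints lie together in some bag; and for every vertex, the bags containing it form a connected subtree. Here edge (f,a) lies in no bag, so the decomposition is invalid.

No — edge (f,a) lies in no bag.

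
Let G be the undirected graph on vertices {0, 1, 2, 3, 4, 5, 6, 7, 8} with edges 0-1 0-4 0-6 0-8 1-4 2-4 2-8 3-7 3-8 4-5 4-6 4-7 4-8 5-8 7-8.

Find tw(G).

A width-2 tree decomposition is:
Bags: B1 = {4, 7, 8}  B2 = {2, 4, 8}  B3 = {0, 4, 8}  B4 = {0, 4, 6}  B5 = {0, 1, 4}  B6 = {3, 7, 8}  B7 = {4, 5, 8}
Tree: B1–B2, B1–B3, B3–B4, B3–B5, B1–B6, B3–B7
The largest bag has 3 vertices, giving width 2; this decomposition certifies tw(G) ≤ 2. For the lower bound, the 3 vertices {3, 7, 8} are pairwise adjacent, and any tree decomposition puts a clique entirely inside one bag — forcing width ≥ 2. Hence tw(G) = 2 exactly.

2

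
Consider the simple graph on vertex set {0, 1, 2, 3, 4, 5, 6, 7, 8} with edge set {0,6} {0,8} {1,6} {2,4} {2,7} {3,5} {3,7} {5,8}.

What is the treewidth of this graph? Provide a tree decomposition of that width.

Treewidth 1.
One such decomposition:
Bags: B1 = {1, 6}  B2 = {0, 6}  B3 = {0, 8}  B4 = {5, 8}  B5 = {3, 5}  B6 = {3, 7}  B7 = {2, 7}  B8 = {2, 4}
Tree: B1–B2, B2–B3, B3–B4, B4–B5, B5–B6, B6–B7, B7–B8

The largest bag has 2 vertices, giving width 1; this decomposition certifies tw(G) ≤ 1. G has an edge, so its treewidth is at least 1. Hence tw(G) = 1 exactly.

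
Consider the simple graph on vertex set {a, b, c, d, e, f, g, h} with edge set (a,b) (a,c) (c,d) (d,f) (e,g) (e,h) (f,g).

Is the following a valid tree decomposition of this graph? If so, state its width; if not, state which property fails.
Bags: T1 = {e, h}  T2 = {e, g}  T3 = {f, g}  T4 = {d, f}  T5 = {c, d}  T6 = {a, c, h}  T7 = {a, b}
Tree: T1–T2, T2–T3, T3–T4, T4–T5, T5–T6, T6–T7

A tree decomposition must satisfy three properties: every vertex lies in some bag; for every edge, both endpoints lie together in some bag; and for every vertex, the bags containing it form a connected subtree. Here bags containing vertex h are not connected in the tree, so the decomposition is invalid.

No — bags containing vertex h are not connected in the tree.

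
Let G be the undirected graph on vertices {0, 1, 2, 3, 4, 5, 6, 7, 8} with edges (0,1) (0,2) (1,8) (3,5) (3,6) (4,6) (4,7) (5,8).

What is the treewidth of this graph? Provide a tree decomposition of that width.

Treewidth 1.
One such decomposition:
Bags: B1 = {4, 7}  B2 = {4, 6}  B3 = {3, 6}  B4 = {3, 5}  B5 = {5, 8}  B6 = {1, 8}  B7 = {0, 1}  B8 = {0, 2}
Tree: B1–B2, B2–B3, B3–B4, B4–B5, B5–B6, B6–B7, B7–B8

The largest bag has 2 vertices, giving width 1; this decomposition certifies tw(G) ≤ 1. G has an edge, so its treewidth is at least 1. The upper and lower bounds meet at 1, so that is the treewidth.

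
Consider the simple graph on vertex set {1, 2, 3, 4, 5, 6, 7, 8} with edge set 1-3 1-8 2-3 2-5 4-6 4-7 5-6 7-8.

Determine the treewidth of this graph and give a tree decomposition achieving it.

Every bag has size at most 3, so the width is 3 − 1 = 2 and tw(G) ≤ 2. The edges 2–5–6–4–7–8–1–3–2 form a cycle, so G is not a tree and its treewidth is at least 2. Combining the bounds, tw(G) = 2.

Treewidth 2.
Bags: B1 = {2, 5, 6}  B2 = {2, 4, 6}  B3 = {2, 4, 7}  B4 = {2, 7, 8}  B5 = {1, 2, 8}  B6 = {1, 2, 3}
Tree: B1–B2, B2–B3, B3–B4, B4–B5, B5–B6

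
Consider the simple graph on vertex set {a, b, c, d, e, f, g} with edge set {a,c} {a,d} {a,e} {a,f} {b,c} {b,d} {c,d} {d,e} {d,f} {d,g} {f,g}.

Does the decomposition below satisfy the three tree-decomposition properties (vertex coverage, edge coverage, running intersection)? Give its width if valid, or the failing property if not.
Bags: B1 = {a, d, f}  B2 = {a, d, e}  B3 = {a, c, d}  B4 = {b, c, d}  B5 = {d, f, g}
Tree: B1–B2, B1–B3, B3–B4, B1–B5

Yes; width 2.

Every vertex of G appears in some bag (union = {a, b, c, d, e, f, g}); every edge is covered by a bag; and for each vertex v the set of bags containing v is connected in the bag tree. The decomposition is therefore valid. The largest bag has 3 vertices, so the width is 2.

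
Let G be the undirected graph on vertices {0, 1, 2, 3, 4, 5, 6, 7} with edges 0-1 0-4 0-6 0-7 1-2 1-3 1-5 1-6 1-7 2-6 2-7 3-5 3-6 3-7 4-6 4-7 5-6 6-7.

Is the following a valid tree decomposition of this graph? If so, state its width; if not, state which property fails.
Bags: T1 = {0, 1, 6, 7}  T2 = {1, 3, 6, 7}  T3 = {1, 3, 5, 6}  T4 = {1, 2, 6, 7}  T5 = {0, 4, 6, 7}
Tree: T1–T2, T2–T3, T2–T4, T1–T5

Every vertex of G appears in some bag (union = {0, 1, 2, 3, 4, 5, 6, 7}); every edge is covered by a bag; and for each vertex v the set of bags containing v is connected in the bag tree. The decomposition is therefore valid. The largest bag has 4 vertices, so the width is 3.

Yes; width 3.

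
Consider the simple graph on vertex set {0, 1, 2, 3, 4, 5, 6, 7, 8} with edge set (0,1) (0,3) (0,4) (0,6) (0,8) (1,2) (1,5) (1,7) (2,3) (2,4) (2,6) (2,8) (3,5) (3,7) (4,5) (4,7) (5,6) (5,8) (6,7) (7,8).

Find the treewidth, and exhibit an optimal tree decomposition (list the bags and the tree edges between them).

Treewidth 4.
Bags: B1 = {0, 2, 5, 6, 7}  B2 = {0, 2, 4, 5, 7}  B3 = {0, 2, 3, 5, 7}  B4 = {0, 1, 2, 5, 7}  B5 = {0, 2, 5, 7, 8}
Tree: B1–B2, B2–B3, B3–B4, B4–B5

Each bag holds 5 vertices, so the decomposition has width 4, which upper-bounds the treewidth. For the lower bound: the 5 vertex sets {5,6}, {4,7}, {0,3}, {2}, {1} are disjoint, each induces a connected subgraph, and every pair is joined by at least one edge of G. Contracting each set to a single vertex therefore yields K_{5} as a minor, and since treewidth is minor-monotone, tw(G) ≥ tw(K_{5}) = 4. Hence tw(G) = 4 exactly.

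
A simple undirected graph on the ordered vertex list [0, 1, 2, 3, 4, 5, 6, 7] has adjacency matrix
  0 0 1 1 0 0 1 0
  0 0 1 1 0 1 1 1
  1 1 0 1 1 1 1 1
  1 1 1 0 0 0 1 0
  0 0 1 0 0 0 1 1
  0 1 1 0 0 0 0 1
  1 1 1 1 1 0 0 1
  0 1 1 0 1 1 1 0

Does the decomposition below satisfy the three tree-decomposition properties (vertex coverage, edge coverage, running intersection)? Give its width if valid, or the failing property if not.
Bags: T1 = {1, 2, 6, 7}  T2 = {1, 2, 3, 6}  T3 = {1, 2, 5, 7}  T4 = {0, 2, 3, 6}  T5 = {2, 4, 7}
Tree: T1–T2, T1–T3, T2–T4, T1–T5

No — edge (6,4) lies in no bag.

A tree decomposition must satisfy three properties: every vertex lies in some bag; for every edge, both endpoints lie together in some bag; and for every vertex, the bags containing it form a connected subtree. Here edge (6,4) lies in no bag, so the decomposition is invalid.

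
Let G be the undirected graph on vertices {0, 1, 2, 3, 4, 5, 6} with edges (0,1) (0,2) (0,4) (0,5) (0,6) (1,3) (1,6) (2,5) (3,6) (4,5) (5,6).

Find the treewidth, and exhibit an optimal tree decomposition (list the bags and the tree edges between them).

Each bag holds 3 vertices, so the decomposition has width 2, which upper-bounds the treewidth. On the other hand G contains the 3-clique {0, 1, 6}. A clique must lie in a single bag of any decomposition, so no decomposition can have width below 2. Hence tw(G) = 2 exactly.

Treewidth 2.
One such decomposition:
Bags: B1 = {0, 1, 6}  B2 = {0, 5, 6}  B3 = {0, 4, 5}  B4 = {1, 3, 6}  B5 = {0, 2, 5}
Tree: B1–B2, B2–B3, B1–B4, B3–B5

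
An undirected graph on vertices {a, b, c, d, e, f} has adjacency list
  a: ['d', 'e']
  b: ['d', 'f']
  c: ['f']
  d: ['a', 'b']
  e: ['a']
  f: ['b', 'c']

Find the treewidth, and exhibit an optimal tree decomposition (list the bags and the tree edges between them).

Treewidth 1.
One optimal decomposition is:
Bags: B1 = {a, e}  B2 = {a, d}  B3 = {b, d}  B4 = {b, f}  B5 = {c, f}
Tree: B1–B2, B2–B3, B3–B4, B4–B5

Every bag has size at most 2, so the width is 2 − 1 = 1 and tw(G) ≤ 1. G has an edge, so its treewidth is at least 1. The upper and lower bounds meet at 1, so that is the treewidth.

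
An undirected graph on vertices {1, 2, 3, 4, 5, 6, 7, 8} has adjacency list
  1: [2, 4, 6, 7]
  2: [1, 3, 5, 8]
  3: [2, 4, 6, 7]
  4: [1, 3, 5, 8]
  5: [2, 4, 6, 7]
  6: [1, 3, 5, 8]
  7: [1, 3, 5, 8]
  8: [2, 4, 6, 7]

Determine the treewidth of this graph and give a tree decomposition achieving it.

Each bag holds 5 vertices, so the decomposition has width 4, which upper-bounds the treewidth. For the lower bound: the 5 vertex sets {5,6}, {1,7}, {3,4}, {8}, {2} are disjoint, each induces a connected subgraph, and every pair is joined by at least one edge of G. Contracting each set to a single vertex therefore yields K_{5} as a minor, and since treewidth is minor-monotone, tw(G) ≥ tw(K_{5}) = 4. The upper and lower bounds meet at 4, so that is the treewidth.

Treewidth 4.
One optimal decomposition is:
Bags: B1 = {1, 3, 5, 6, 8}  B2 = {1, 3, 5, 7, 8}  B3 = {1, 3, 4, 5, 8}  B4 = {1, 2, 3, 5, 8}
Tree: B1–B2, B2–B3, B3–B4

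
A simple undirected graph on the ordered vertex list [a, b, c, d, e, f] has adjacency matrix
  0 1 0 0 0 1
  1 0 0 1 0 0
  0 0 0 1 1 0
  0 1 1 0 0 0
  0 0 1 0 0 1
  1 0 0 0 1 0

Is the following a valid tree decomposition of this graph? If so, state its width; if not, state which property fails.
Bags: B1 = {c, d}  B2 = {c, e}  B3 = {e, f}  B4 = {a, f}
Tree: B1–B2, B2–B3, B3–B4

A tree decomposition must satisfy three properties: every vertex lies in some bag; for every edge, both endpoints lie together in some bag; and for every vertex, the bags containing it form a connected subtree. Here vertex b appears in no bag, so the decomposition is invalid.

No — vertex b appears in no bag.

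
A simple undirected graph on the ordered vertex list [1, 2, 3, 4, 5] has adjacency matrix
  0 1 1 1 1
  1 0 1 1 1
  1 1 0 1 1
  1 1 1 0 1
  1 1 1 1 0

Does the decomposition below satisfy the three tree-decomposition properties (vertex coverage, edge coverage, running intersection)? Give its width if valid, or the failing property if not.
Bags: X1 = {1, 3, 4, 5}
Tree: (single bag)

A tree decomposition must satisfy three properties: every vertex lies in some bag; for every edge, both endpoints lie together in some bag; and for every vertex, the bags containing it form a connected subtree. Here vertex 2 appears in no bag, so the decomposition is invalid.

No — vertex 2 appears in no bag.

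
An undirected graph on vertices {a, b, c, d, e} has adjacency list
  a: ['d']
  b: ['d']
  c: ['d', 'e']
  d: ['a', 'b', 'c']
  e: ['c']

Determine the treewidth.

A width-1 tree decomposition is:
Bags: B1 = {c, d}  B2 = {a, d}  B3 = {b, d}  B4 = {c, e}
Tree: B1–B2, B2–B3, B1–B4
The largest bag has 2 vertices, giving width 1; this decomposition certifies tw(G) ≤ 1. Since G has at least one edge (e.g. d–c), it is not an edgeless graph, so tw(G) ≥ 1. The upper and lower bounds meet at 1, so that is the treewidth.

1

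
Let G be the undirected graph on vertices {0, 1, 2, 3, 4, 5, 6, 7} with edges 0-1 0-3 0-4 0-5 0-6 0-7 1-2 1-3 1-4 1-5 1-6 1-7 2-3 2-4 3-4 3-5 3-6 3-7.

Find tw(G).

A width-3 tree decomposition is:
Bags: B1 = {0, 1, 3, 4}  B2 = {0, 1, 3, 5}  B3 = {0, 1, 3, 7}  B4 = {1, 2, 3, 4}  B5 = {0, 1, 3, 6}
Tree: B1–B2, B2–B3, B1–B4, B1–B5
The largest bag has 4 vertices, giving width 3; this decomposition certifies tw(G) ≤ 3. For the lower bound, the 4 vertices {0, 1, 3, 4} are pairwise adjacent, and any tree decomposition puts a clique entirely inside one bag — forcing width ≥ 3. The upper and lower bounds meet at 3, so that is the treewidth.

3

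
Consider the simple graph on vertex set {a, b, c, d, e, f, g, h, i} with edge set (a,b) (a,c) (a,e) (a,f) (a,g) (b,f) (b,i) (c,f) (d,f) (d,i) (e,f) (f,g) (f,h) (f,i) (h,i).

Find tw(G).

2

A width-2 tree decomposition is:
Bags: B1 = {f, h, i}  B2 = {b, f, i}  B3 = {a, b, f}  B4 = {d, f, i}  B5 = {a, e, f}  B6 = {a, f, g}  B7 = {a, c, f}
Tree: B1–B2, B2–B3, B2–B4, B3–B5, B3–B6, B5–B7
The largest bag has 3 vertices, giving width 2; this decomposition certifies tw(G) ≤ 2. On the other hand G contains the 3-clique {d, f, i}. A clique must lie in a single bag of any decomposition, so no decomposition can have width below 2. Therefore the treewidth is 2.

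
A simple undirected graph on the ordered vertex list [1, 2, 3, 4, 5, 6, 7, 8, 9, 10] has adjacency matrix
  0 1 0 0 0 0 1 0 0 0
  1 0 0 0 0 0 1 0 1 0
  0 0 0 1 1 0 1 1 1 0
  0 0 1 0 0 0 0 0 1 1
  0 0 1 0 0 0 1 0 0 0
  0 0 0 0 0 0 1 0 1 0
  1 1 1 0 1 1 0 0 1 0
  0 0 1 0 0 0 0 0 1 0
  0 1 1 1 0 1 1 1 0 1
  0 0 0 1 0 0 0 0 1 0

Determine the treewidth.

A width-2 tree decomposition is:
Bags: B1 = {3, 7, 9}  B2 = {3, 4, 9}  B3 = {3, 5, 7}  B4 = {2, 7, 9}  B5 = {1, 2, 7}  B6 = {6, 7, 9}  B7 = {4, 9, 10}  B8 = {3, 8, 9}
Tree: B1–B2, B1–B3, B1–B4, B4–B5, B4–B6, B2–B7, B1–B8
Every bag has size at most 3, so the width is 3 − 1 = 2 and tw(G) ≤ 2. For the lower bound, the 3 vertices {1, 2, 7} are pairwise adjacent, and any tree decomposition puts a clique entirely inside one bag — forcing width ≥ 2. Hence tw(G) = 2 exactly.

2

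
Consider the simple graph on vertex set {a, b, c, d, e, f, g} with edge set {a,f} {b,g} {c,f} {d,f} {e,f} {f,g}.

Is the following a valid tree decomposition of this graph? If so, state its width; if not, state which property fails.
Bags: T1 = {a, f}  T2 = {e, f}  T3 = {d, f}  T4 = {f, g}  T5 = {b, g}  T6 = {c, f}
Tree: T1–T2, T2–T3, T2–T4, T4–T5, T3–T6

Vertex coverage: the bags together contain {a, b, c, d, e, f, g}, the full vertex set. Edge coverage: each edge of G has both endpoints in at least one bag. Running intersection: for every vertex, the bags containing it form a connected subtree. All three properties hold, so this is a valid tree decomposition of width max|bag| − 1 = 1, and hence tw(G) ≤ 1.

Yes; width 1.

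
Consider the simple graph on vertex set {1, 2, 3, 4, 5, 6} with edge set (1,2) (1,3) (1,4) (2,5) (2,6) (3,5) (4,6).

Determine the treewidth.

2

A width-2 tree decomposition is:
Bags: B1 = {2, 4, 6}  B2 = {1, 2, 4}  B3 = {1, 2, 5}  B4 = {1, 3, 5}
Tree: B1–B2, B2–B3, B3–B4
Every bag has size at most 3, so the width is 3 − 1 = 2 and tw(G) ≤ 2. The edges 6–4–1–2–6 form a cycle, so G is not a tree and its treewidth is at least 2. Therefore the treewidth is 2.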